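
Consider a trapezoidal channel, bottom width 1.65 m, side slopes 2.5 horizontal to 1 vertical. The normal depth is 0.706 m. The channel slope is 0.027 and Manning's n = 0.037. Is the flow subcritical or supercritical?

supercritical

With bottom width b = 1.65 m and side slope z = 2.5: A = (b + zy)y = (1.65 + 2.5×0.706)×0.706 = 2.411 m²; P = b + 2y√(1+z²) = 1.65 + 2×0.706×2.693 = 5.452 m.
Hydraulic radius R = A/P = 2.411/5.452 = 0.4422 m.
V = (1/n) R^(2/3) √S = (1/0.037) × 0.4422^(2/3) × √0.027 = 2.578 m/s. Hydraulic depth D_h = A/T = 2.411/5.18 = 0.4654 m.
Froude number Fr = V/√(g·D_h) = 2.578/√(9.81×0.4654) = 1.21, which is greater than 1, so the flow is supercritical.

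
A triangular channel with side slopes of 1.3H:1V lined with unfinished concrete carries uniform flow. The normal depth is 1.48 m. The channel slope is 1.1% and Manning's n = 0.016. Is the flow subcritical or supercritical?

supercritical

For a triangular section with side slope z = 1.3: A = zy² = 1.3×1.48² = 2.848 m²; P = 2y√(1+z²) = 2×1.48×1.64 = 4.855 m.
Hydraulic radius R = A/P = 2.848/4.855 = 0.5865 m.
V = (1/n) R^(2/3) √S = (1/0.016) × 0.5865^(2/3) × √0.011 = 4.593 m/s. Hydraulic depth D_h = A/T = 2.848/3.848 = 0.74 m.
Froude number Fr = V/√(g·D_h) = 4.593/√(9.81×0.74) = 1.7, which is greater than 1, so the flow is supercritical.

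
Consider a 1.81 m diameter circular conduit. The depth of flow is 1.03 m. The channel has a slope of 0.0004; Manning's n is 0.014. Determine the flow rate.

For a circular section of diameter D = 1.81 m at depth y = 1.03 m, the central angle is θ = 2 arccos(1 − 2y/D) = 3.419 rad. Then A = (D²/8)(θ − sin θ) = 1.512 m² and P = Dθ/2 = 3.094 m.
Hydraulic radius R = A/P = 1.512/3.094 = 0.4887 m.
Manning's equation: Q = (1/n) A R^(2/3) S^(1/2) = (1/0.014) × 1.512 × 0.4887^(2/3) × 0.0004^(1/2) = 1.34 m³/s.

Q = 1.34 m³/s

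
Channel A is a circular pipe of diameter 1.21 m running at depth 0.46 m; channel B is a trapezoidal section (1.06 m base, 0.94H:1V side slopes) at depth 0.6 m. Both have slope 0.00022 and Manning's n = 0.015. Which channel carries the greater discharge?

channel B

Channel A: For a circular section of diameter D = 1.21 m at depth y = 0.46 m, the central angle is θ = 2 arccos(1 − 2y/D) = 2.658 rad. Then A = (D²/8)(θ − sin θ) = 0.4012 m² and P = Dθ/2 = 1.608 m. Hydraulic radius R = A/P = 0.4012/1.608 = 0.2495 m. Q_A = (1/0.015)·0.4012·0.2495^(2/3)·√0.00022 = 0.1572 m³/s.
Channel B: With bottom width b = 1.06 m and side slope z = 0.94: A = (b + zy)y = (1.06 + 0.94×0.6)×0.6 = 0.9744 m²; P = b + 2y√(1+z²) = 1.06 + 2×0.6×1.372 = 2.707 m. Hydraulic radius R = A/P = 0.9744/2.707 = 0.36 m. Q_B = (1/0.015)·0.9744·0.36^(2/3)·√0.00022 = 0.4876 m³/s.
Q_A = 0.1572 m³/s vs Q_B = 0.4876 m³/s, so channel B carries more.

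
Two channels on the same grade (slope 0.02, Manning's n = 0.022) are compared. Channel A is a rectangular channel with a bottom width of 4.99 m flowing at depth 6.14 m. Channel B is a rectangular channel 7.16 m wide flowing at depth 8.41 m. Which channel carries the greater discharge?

channel B

Channel A: Flow area A = b·y = 4.99 × 6.14 = 30.64 m². Wetted perimeter P = b + 2y = 4.99 + 2×6.14 = 17.27 m. Hydraulic radius R = A/P = 30.64/17.27 = 1.774 m. Q_A = (1/0.022)·30.64·1.774^(2/3)·√0.02 = 288.6 m³/s.
Channel B: Flow area A = b·y = 7.16 × 8.41 = 60.22 m². Wetted perimeter P = b + 2y = 7.16 + 2×8.41 = 23.98 m. Hydraulic radius R = A/P = 60.22/23.98 = 2.511 m. Q_B = (1/0.022)·60.22·2.511^(2/3)·√0.02 = 715.1 m³/s.
Q_A = 288.6 m³/s vs Q_B = 715.1 m³/s, so channel B carries more.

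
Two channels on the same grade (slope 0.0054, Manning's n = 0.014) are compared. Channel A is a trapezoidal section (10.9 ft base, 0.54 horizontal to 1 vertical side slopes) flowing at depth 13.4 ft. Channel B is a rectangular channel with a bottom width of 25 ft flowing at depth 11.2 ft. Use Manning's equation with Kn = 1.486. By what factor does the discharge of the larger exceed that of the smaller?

Channel A: With bottom width b = 10.9 ft and side slope z = 0.54: A = (b + zy)y = (10.9 + 0.54×13.4)×13.4 = 243 ft²; P = b + 2y√(1+z²) = 10.9 + 2×13.4×1.136 = 41.36 ft. Hydraulic radius R = A/P = 243/41.36 = 5.876 ft. Q_A = (1.486/0.014)·243·5.876^(2/3)·√0.0054 = 6172 ft³/s.
Channel B: Flow area A = b·y = 25 × 11.2 = 280 ft². Wetted perimeter P = b + 2y = 25 + 2×11.2 = 47.4 ft. Hydraulic radius R = A/P = 280/47.4 = 5.907 ft. Q_B = (1.486/0.014)·280·5.907^(2/3)·√0.0054 = 7137 ft³/s.
The larger discharge is 7137 ft³/s and the smaller is 6172 ft³/s; the ratio is 1.16.

1.16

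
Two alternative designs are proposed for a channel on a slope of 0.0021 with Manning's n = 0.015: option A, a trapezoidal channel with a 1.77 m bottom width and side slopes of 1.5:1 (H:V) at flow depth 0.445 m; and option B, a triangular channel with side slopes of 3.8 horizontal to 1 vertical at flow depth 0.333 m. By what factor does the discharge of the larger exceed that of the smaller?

Channel A: With bottom width b = 1.77 m and side slope z = 1.5: A = (b + zy)y = (1.77 + 1.5×0.445)×0.445 = 1.085 m²; P = b + 2y√(1+z²) = 1.77 + 2×0.445×1.803 = 3.374 m. Hydraulic radius R = A/P = 1.085/3.374 = 0.3214 m. Q_A = (1/0.015)·1.085·0.3214^(2/3)·√0.0021 = 1.555 m³/s.
Channel B: For a triangular section with side slope z = 3.8: A = zy² = 3.8×0.333² = 0.4214 m²; P = 2y√(1+z²) = 2×0.333×3.929 = 2.617 m. Hydraulic radius R = A/P = 0.4214/2.617 = 0.161 m. Q_B = (1/0.015)·0.4214·0.161^(2/3)·√0.0021 = 0.381 m³/s.
The larger discharge is 1.555 m³/s and the smaller is 0.381 m³/s; the ratio is 4.08.

4.08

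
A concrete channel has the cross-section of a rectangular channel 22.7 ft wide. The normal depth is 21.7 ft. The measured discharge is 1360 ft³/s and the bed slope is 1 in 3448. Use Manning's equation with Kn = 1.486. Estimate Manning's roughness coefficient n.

Flow area A = b·y = 22.7 × 21.7 = 492.6 ft². Wetted perimeter P = b + 2y = 22.7 + 2×21.7 = 66.1 ft.
Hydraulic radius R = A/P = 492.6/66.1 = 7.452 ft.
Rearranging Manning's equation: n = (1.486/Q) A R^(2/3) S^(1/2) = (1.486/1360) × 492.6 × 7.452^(2/3) × √0.00029 = 0.035.

n = 0.035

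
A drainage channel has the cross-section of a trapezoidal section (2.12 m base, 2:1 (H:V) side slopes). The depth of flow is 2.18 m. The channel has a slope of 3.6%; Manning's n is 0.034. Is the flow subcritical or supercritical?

supercritical

With bottom width b = 2.12 m and side slope z = 2: A = (b + zy)y = (2.12 + 2×2.18)×2.18 = 14.13 m²; P = b + 2y√(1+z²) = 2.12 + 2×2.18×2.236 = 11.87 m.
Hydraulic radius R = A/P = 14.13/11.87 = 1.19 m.
V = (1/n) R^(2/3) √S = (1/0.034) × 1.19^(2/3) × √0.036 = 6.267 m/s. Hydraulic depth D_h = A/T = 14.13/10.84 = 1.303 m.
Froude number Fr = V/√(g·D_h) = 6.267/√(9.81×1.303) = 1.75, which is greater than 1, so the flow is supercritical.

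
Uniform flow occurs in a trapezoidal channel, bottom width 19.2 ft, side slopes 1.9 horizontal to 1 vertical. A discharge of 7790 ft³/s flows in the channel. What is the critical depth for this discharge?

At critical depth, Q² T / (g A³) = 1, i.e. A³/T = Q²/g = 7790²/32.2 = 1885000.
At y = 14.3 ft: A³/T = 3965000 — too large.
At y = 11.9 ft: A³/T = 1912000 — close enough.

y_c = 11.9 ft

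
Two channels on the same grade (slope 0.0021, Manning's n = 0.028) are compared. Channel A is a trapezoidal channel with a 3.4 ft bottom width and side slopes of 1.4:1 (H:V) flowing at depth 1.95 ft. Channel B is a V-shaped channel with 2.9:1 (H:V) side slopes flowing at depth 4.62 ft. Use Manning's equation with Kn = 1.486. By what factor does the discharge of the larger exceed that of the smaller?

7.8

Channel A: With bottom width b = 3.4 ft and side slope z = 1.4: A = (b + zy)y = (3.4 + 1.4×1.95)×1.95 = 11.95 ft²; P = b + 2y√(1+z²) = 3.4 + 2×1.95×1.72 = 10.11 ft. Hydraulic radius R = A/P = 11.95/10.11 = 1.182 ft. Q_A = (1.486/0.028)·11.95·1.182^(2/3)·√0.0021 = 32.51 ft³/s.
Channel B: For a triangular section with side slope z = 2.9: A = zy² = 2.9×4.62² = 61.9 ft²; P = 2y√(1+z²) = 2×4.62×3.068 = 28.34 ft. Hydraulic radius R = A/P = 61.9/28.34 = 2.184 ft. Q_B = (1.486/0.028)·61.9·2.184^(2/3)·√0.0021 = 253.4 ft³/s.
The larger discharge is 253.4 ft³/s and the smaller is 32.51 ft³/s; the ratio is 7.8.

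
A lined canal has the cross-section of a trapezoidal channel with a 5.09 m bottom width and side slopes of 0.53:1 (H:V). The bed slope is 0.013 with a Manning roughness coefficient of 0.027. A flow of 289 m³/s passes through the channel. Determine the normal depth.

Manning's equation rearranged: A R^(2/3) = nQ / (1·√S) = 0.027 × 289 / (√0.013) = 68.44.
Try y = 5.47 m: A R^(2/3) = 80.52 — over.
Try y = 3.63 m: A R^(2/3) = 39.24 — short.
Try y = 4.99 m: A R^(2/3) = 68.33 — ≈ 68.44.

y_n = 4.99 m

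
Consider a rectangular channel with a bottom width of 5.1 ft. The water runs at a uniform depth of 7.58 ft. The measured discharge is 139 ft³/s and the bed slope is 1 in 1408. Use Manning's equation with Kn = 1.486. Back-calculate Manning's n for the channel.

Flow area A = b·y = 5.1 × 7.58 = 38.66 ft². Wetted perimeter P = b + 2y = 5.1 + 2×7.58 = 20.26 ft.
Hydraulic radius R = A/P = 38.66/20.26 = 1.908 ft.
Rearranging Manning's equation: n = (1.486/Q) A R^(2/3) S^(1/2) = (1.486/139) × 38.66 × 1.908^(2/3) × √0.0007102 = 0.0169.

n = 0.0169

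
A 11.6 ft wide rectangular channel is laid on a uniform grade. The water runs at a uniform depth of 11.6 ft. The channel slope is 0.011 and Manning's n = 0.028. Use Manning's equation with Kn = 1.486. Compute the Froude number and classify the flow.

Flow area A = b·y = 11.6 × 11.6 = 134.6 ft². Wetted perimeter P = b + 2y = 11.6 + 2×11.6 = 34.8 ft.
Hydraulic radius R = A/P = 134.6/34.8 = 3.867 ft.
V = (1.486/n) R^(2/3) √S = (1.486/0.028) × 3.867^(2/3) × √0.011 = 13.71 ft/s. Hydraulic depth D_h = A/T = 134.6/11.6 = 11.6 ft.
Froude number Fr = V/√(g·D_h) = 13.71/√(32.2×11.6) = 0.71, which is less than 1, so the flow is subcritical.

subcritical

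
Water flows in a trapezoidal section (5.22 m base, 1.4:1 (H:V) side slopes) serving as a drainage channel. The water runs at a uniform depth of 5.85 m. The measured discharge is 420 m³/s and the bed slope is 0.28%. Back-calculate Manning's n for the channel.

With bottom width b = 5.22 m and side slope z = 1.4: A = (b + zy)y = (5.22 + 1.4×5.85)×5.85 = 78.45 m²; P = b + 2y√(1+z²) = 5.22 + 2×5.85×1.72 = 25.35 m.
Hydraulic radius R = A/P = 78.45/25.35 = 3.095 m.
Rearranging Manning's equation: n = (1/Q) A R^(2/3) S^(1/2) = (1/420) × 78.45 × 3.095^(2/3) × √0.0028 = 0.021.

n = 0.021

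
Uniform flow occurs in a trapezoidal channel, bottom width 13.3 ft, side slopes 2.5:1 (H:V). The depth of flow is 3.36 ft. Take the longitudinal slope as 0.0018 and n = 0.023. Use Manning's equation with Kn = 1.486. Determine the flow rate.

Q = 351 ft³/s

With bottom width b = 13.3 ft and side slope z = 2.5: A = (b + zy)y = (13.3 + 2.5×3.36)×3.36 = 72.91 ft²; P = b + 2y√(1+z²) = 13.3 + 2×3.36×2.693 = 31.39 ft.
Hydraulic radius R = A/P = 72.91/31.39 = 2.322 ft.
Manning's equation: Q = (1.486/n) A R^(2/3) S^(1/2) = (1.486/0.023) × 72.91 × 2.322^(2/3) × 0.0018^(1/2) = 351 ft³/s.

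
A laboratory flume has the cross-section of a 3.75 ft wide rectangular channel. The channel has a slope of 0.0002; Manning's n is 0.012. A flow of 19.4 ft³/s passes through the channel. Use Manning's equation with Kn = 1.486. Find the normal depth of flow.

y_n = 2.75 ft

Manning's equation rearranged: A R^(2/3) = nQ / (1.486·√S) = 0.012 × 19.4 / (1.486 × √0.0002) = 11.08.
Trying y = 2.16 ft: A R^(2/3) = 8.12 — too small.
Trying y = 2.75 ft: A R^(2/3) = 11.09 — ≈ 11.08.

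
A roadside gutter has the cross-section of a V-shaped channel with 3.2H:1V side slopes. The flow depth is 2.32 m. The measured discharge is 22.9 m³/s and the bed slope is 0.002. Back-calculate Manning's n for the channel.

For a triangular section with side slope z = 3.2: A = zy² = 3.2×2.32² = 17.22 m²; P = 2y√(1+z²) = 2×2.32×3.353 = 15.56 m.
Hydraulic radius R = A/P = 17.22/15.56 = 1.107 m.
Rearranging Manning's equation: n = (1/Q) A R^(2/3) S^(1/2) = (1/22.9) × 17.22 × 1.107^(2/3) × √0.002 = 0.036.

n = 0.036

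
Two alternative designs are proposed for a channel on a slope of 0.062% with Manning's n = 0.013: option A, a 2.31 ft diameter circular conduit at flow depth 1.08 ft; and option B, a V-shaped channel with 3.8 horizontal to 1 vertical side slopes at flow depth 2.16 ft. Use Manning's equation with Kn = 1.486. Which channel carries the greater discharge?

Channel A: For a circular section of diameter D = 2.31 ft at depth y = 1.08 ft, the central angle is θ = 2 arccos(1 − 2y/D) = 3.012 rad. Then A = (D²/8)(θ − sin θ) = 1.922 ft² and P = Dθ/2 = 3.478 ft. Hydraulic radius R = A/P = 1.922/3.478 = 0.5526 ft. Q_A = (1.486/0.013)·1.922·0.5526^(2/3)·√0.00062 = 3.685 ft³/s.
Channel B: For a triangular section with side slope z = 3.8: A = zy² = 3.8×2.16² = 17.73 ft²; P = 2y√(1+z²) = 2×2.16×3.929 = 16.97 ft. Hydraulic radius R = A/P = 17.73/16.97 = 1.044 ft. Q_B = (1.486/0.013)·17.73·1.044^(2/3)·√0.00062 = 51.95 ft³/s.
Q_A = 3.685 ft³/s vs Q_B = 51.95 ft³/s, so channel B carries more.

channel B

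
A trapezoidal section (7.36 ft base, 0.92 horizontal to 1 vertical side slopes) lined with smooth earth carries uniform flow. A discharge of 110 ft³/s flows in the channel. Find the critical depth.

At critical depth, Q² T / (g A³) = 1, i.e. A³/T = Q²/g = 110²/32.2 = 375.8.
At y = 1.96 ft: A³/T = 528.3 — high.
At y = 1.41 ft: A³/T = 182.7 — low.
At y = 1.76 ft: A³/T = 372.4 — matches.

y_c = 1.76 ft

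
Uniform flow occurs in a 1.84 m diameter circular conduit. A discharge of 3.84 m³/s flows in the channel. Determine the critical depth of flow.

y_c = 0.96 m

At critical depth, Q² T / (g A³) = 1, i.e. A³/T = Q²/g = 3.84²/9.81 = 1.503.
Try y = 0.845 m: A³/T = 0.9228 — too small.
Try y = 0.96 m: A³/T = 1.503 — ≈ 1.503.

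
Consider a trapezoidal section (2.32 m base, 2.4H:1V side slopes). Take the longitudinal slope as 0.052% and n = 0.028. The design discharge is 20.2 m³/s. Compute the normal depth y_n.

Manning's equation rearranged: A R^(2/3) = nQ / (1·√S) = 0.028 × 20.2 / (√0.00052) = 24.8.
At y = 2.68 m: A R^(2/3) = 29.95 — over.
At y = 2.05 m: A R^(2/3) = 16.23 — short.
At y = 2.47 m: A R^(2/3) = 24.8 — close enough.

y_n = 2.47 m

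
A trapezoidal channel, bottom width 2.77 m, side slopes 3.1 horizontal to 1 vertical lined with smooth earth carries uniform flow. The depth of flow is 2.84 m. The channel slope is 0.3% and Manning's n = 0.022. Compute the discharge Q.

Q = 109 m³/s

With bottom width b = 2.77 m and side slope z = 3.1: A = (b + zy)y = (2.77 + 3.1×2.84)×2.84 = 32.87 m²; P = b + 2y√(1+z²) = 2.77 + 2×2.84×3.257 = 21.27 m.
Hydraulic radius R = A/P = 32.87/21.27 = 1.545 m.
Manning's equation: Q = (1/n) A R^(2/3) S^(1/2) = (1/0.022) × 32.87 × 1.545^(2/3) × 0.003^(1/2) = 109 m³/s.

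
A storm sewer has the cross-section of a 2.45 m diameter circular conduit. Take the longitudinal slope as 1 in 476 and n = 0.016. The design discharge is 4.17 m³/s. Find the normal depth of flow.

y_n = 1.12 m

Manning's equation rearranged: A R^(2/3) = nQ / (1·√S) = 0.016 × 4.17 / (√0.002101) = 1.456.
Trying y = 0.77 m: A R^(2/3) = 0.7284 — short.
Trying y = 1.25 m: A R^(2/3) = 1.759 — over.
Trying y = 1.12 m: A R^(2/3) = 1.456 — close enough.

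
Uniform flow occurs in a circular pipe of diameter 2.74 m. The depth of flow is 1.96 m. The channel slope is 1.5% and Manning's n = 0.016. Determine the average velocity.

For a circular section of diameter D = 2.74 m at depth y = 1.96 m, the central angle is θ = 2 arccos(1 − 2y/D) = 4.032 rad. Then A = (D²/8)(θ − sin θ) = 4.513 m² and P = Dθ/2 = 5.524 m.
Hydraulic radius R = A/P = 4.513/5.524 = 0.8171 m.
From Manning's equation, V = (1/n) R^(2/3) S^(1/2) = (1/0.016) × 0.8171^(2/3) × 0.015^(1/2) = 6.69 m/s.

V = 6.69 m/s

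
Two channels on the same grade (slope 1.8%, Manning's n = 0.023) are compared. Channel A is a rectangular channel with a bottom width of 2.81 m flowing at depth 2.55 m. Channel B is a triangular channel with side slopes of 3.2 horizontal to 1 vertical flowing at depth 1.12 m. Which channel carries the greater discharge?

Channel A: Flow area A = b·y = 2.81 × 2.55 = 7.165 m². Wetted perimeter P = b + 2y = 2.81 + 2×2.55 = 7.91 m. Hydraulic radius R = A/P = 7.165/7.91 = 0.9059 m. Q_A = (1/0.023)·7.165·0.9059^(2/3)·√0.018 = 39.13 m³/s.
Channel B: For a triangular section with side slope z = 3.2: A = zy² = 3.2×1.12² = 4.014 m²; P = 2y√(1+z²) = 2×1.12×3.353 = 7.51 m. Hydraulic radius R = A/P = 4.014/7.51 = 0.5345 m. Q_B = (1/0.023)·4.014·0.5345^(2/3)·√0.018 = 15.42 m³/s.
Q_A = 39.13 m³/s vs Q_B = 15.42 m³/s, so channel A carries more.

channel A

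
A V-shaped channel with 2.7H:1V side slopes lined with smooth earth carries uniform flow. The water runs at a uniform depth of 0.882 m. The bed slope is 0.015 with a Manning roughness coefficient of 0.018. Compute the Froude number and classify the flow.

supercritical

For a triangular section with side slope z = 2.7: A = zy² = 2.7×0.882² = 2.1 m²; P = 2y√(1+z²) = 2×0.882×2.879 = 5.079 m.
Hydraulic radius R = A/P = 2.1/5.079 = 0.4135 m.
V = (1/n) R^(2/3) √S = (1/0.018) × 0.4135^(2/3) × √0.015 = 3.777 m/s. Hydraulic depth D_h = A/T = 2.1/4.763 = 0.441 m.
Froude number Fr = V/√(g·D_h) = 3.777/√(9.81×0.441) = 1.82, which is greater than 1, so the flow is supercritical.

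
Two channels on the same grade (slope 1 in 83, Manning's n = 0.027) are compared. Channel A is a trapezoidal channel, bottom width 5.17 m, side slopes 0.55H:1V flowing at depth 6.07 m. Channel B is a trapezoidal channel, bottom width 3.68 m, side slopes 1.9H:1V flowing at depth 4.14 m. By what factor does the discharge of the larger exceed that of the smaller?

1.23

Channel A: With bottom width b = 5.17 m and side slope z = 0.55: A = (b + zy)y = (5.17 + 0.55×6.07)×6.07 = 51.65 m²; P = b + 2y√(1+z²) = 5.17 + 2×6.07×1.141 = 19.03 m. Hydraulic radius R = A/P = 51.65/19.03 = 2.715 m. Q_A = (1/0.027)·51.65·2.715^(2/3)·√0.01205 = 408.6 m³/s.
Channel B: With bottom width b = 3.68 m and side slope z = 1.9: A = (b + zy)y = (3.68 + 1.9×4.14)×4.14 = 47.8 m²; P = b + 2y√(1+z²) = 3.68 + 2×4.14×2.147 = 21.46 m. Hydraulic radius R = A/P = 47.8/21.46 = 2.228 m. Q_B = (1/0.027)·47.8·2.228^(2/3)·√0.01205 = 331.5 m³/s.
The larger discharge is 408.6 m³/s and the smaller is 331.5 m³/s; the ratio is 1.23.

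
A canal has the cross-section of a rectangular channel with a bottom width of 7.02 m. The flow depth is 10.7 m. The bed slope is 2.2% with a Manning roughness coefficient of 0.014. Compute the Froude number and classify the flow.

supercritical

Flow area A = b·y = 7.02 × 10.7 = 75.11 m². Wetted perimeter P = b + 2y = 7.02 + 2×10.7 = 28.42 m.
Hydraulic radius R = A/P = 75.11/28.42 = 2.643 m.
V = (1/n) R^(2/3) √S = (1/0.014) × 2.643^(2/3) × √0.022 = 20.25 m/s. Hydraulic depth D_h = A/T = 75.11/7.02 = 10.7 m.
Froude number Fr = V/√(g·D_h) = 20.25/√(9.81×10.7) = 1.98, which is greater than 1, so the flow is supercritical.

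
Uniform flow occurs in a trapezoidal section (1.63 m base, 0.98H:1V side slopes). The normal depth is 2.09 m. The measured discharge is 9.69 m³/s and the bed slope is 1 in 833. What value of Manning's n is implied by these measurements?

With bottom width b = 1.63 m and side slope z = 0.98: A = (b + zy)y = (1.63 + 0.98×2.09)×2.09 = 7.687 m²; P = b + 2y√(1+z²) = 1.63 + 2×2.09×1.4 = 7.483 m.
Hydraulic radius R = A/P = 7.687/7.483 = 1.027 m.
Rearranging Manning's equation: n = (1/Q) A R^(2/3) S^(1/2) = (1/9.69) × 7.687 × 1.027^(2/3) × √0.0012 = 0.028.

n = 0.028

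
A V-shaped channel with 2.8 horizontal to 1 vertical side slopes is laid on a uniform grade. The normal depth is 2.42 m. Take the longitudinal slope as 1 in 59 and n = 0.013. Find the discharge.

For a triangular section with side slope z = 2.8: A = zy² = 2.8×2.42² = 16.4 m²; P = 2y√(1+z²) = 2×2.42×2.973 = 14.39 m.
Hydraulic radius R = A/P = 16.4/14.39 = 1.14 m.
Manning's equation: Q = (1/n) A R^(2/3) S^(1/2) = (1/0.013) × 16.4 × 1.14^(2/3) × 0.01695^(1/2) = 179 m³/s.

Q = 179 m³/s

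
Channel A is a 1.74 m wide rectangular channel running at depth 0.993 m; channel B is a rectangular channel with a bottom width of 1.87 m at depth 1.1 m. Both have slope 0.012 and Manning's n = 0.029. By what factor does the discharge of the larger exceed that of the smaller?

1.26

Channel A: Flow area A = b·y = 1.74 × 0.993 = 1.728 m². Wetted perimeter P = b + 2y = 1.74 + 2×0.993 = 3.726 m. Hydraulic radius R = A/P = 1.728/3.726 = 0.4637 m. Q_A = (1/0.029)·1.728·0.4637^(2/3)·√0.012 = 3.91 m³/s.
Channel B: Flow area A = b·y = 1.87 × 1.1 = 2.057 m². Wetted perimeter P = b + 2y = 1.87 + 2×1.1 = 4.07 m. Hydraulic radius R = A/P = 2.057/4.07 = 0.5054 m. Q_B = (1/0.029)·2.057·0.5054^(2/3)·√0.012 = 4.93 m³/s.
The larger discharge is 4.93 m³/s and the smaller is 3.91 m³/s; the ratio is 1.26.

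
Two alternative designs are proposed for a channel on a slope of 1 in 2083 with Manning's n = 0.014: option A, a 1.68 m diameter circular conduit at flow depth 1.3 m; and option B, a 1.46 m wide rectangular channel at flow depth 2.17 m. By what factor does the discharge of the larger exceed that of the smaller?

1.8

Channel A: For a circular section of diameter D = 1.68 m at depth y = 1.3 m, the central angle is θ = 2 arccos(1 − 2y/D) = 4.301 rad. Then A = (D²/8)(θ − sin θ) = 1.841 m² and P = Dθ/2 = 3.613 m. Hydraulic radius R = A/P = 1.841/3.613 = 0.5095 m. Q_A = (1/0.014)·1.841·0.5095^(2/3)·√0.0004801 = 1.838 m³/s.
Channel B: Flow area A = b·y = 1.46 × 2.17 = 3.168 m². Wetted perimeter P = b + 2y = 1.46 + 2×2.17 = 5.8 m. Hydraulic radius R = A/P = 3.168/5.8 = 0.5462 m. Q_B = (1/0.014)·3.168·0.5462^(2/3)·√0.0004801 = 3.313 m³/s.
The larger discharge is 3.313 m³/s and the smaller is 1.838 m³/s; the ratio is 1.8.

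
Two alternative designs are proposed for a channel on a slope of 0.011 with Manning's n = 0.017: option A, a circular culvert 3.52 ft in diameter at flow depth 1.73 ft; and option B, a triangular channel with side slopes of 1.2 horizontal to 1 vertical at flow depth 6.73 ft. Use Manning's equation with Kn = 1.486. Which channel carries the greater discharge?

channel B

Channel A: For a circular section of diameter D = 3.52 ft at depth y = 1.73 ft, the central angle is θ = 2 arccos(1 − 2y/D) = 3.108 rad. Then A = (D²/8)(θ − sin θ) = 4.76 ft² and P = Dθ/2 = 5.469 ft. Hydraulic radius R = A/P = 4.76/5.469 = 0.8703 ft. Q_A = (1.486/0.017)·4.76·0.8703^(2/3)·√0.011 = 39.78 ft³/s.
Channel B: For a triangular section with side slope z = 1.2: A = zy² = 1.2×6.73² = 54.35 ft²; P = 2y√(1+z²) = 2×6.73×1.562 = 21.03 ft. Hydraulic radius R = A/P = 54.35/21.03 = 2.585 ft. Q_B = (1.486/0.017)·54.35·2.585^(2/3)·√0.011 = 938.6 ft³/s.
Q_A = 39.78 ft³/s vs Q_B = 938.6 ft³/s, so channel B carries more.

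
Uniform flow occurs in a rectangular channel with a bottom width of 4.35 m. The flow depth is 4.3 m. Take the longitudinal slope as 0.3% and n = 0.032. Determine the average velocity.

V = 2.19 m/s

Flow area A = b·y = 4.35 × 4.3 = 18.7 m². Wetted perimeter P = b + 2y = 4.35 + 2×4.3 = 12.95 m.
Hydraulic radius R = A/P = 18.7/12.95 = 1.444 m.
From Manning's equation, V = (1/n) R^(2/3) S^(1/2) = (1/0.032) × 1.444^(2/3) × 0.003^(1/2) = 2.19 m/s.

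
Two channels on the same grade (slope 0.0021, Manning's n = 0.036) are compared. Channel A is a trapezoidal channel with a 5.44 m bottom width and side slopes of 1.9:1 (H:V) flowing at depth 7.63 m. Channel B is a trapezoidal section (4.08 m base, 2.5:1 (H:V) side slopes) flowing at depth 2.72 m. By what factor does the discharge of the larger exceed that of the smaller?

Channel A: With bottom width b = 5.44 m and side slope z = 1.9: A = (b + zy)y = (5.44 + 1.9×7.63)×7.63 = 152.1 m²; P = b + 2y√(1+z²) = 5.44 + 2×7.63×2.147 = 38.2 m. Hydraulic radius R = A/P = 152.1/38.2 = 3.982 m. Q_A = (1/0.036)·152.1·3.982^(2/3)·√0.0021 = 486.4 m³/s.
Channel B: With bottom width b = 4.08 m and side slope z = 2.5: A = (b + zy)y = (4.08 + 2.5×2.72)×2.72 = 29.59 m²; P = b + 2y√(1+z²) = 4.08 + 2×2.72×2.693 = 18.73 m. Hydraulic radius R = A/P = 29.59/18.73 = 1.58 m. Q_B = (1/0.036)·29.59·1.58^(2/3)·√0.0021 = 51.11 m³/s.
The larger discharge is 486.4 m³/s and the smaller is 51.11 m³/s; the ratio is 9.52.

9.52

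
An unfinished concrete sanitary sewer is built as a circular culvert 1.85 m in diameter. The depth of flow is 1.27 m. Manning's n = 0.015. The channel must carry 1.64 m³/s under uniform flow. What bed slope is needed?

For a circular section of diameter D = 1.85 m at depth y = 1.27 m, the central angle is θ = 2 arccos(1 − 2y/D) = 3.906 rad. Then A = (D²/8)(θ − sin θ) = 1.967 m² and P = Dθ/2 = 3.613 m.
Hydraulic radius R = A/P = 1.967/3.613 = 0.5445 m.
From Manning's equation, S = [nQ / (1 A R^(2/3))]² = [0.015 × 1.64 / (1 × 1.967 × 0.5445^(2/3))]² = 0.000352.

S = 0.000352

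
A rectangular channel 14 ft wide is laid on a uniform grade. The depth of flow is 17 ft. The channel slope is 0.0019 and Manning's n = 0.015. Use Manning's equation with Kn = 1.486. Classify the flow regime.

Flow area A = b·y = 14 × 17 = 238 ft². Wetted perimeter P = b + 2y = 14 + 2×17 = 48 ft.
Hydraulic radius R = A/P = 238/48 = 4.958 ft.
V = (1.486/n) R^(2/3) √S = (1.486/0.015) × 4.958^(2/3) × √0.0019 = 12.56 ft/s. Hydraulic depth D_h = A/T = 238/14 = 17 ft.
Froude number Fr = V/√(g·D_h) = 12.56/√(32.2×17) = 0.537, which is less than 1, so the flow is subcritical.

subcritical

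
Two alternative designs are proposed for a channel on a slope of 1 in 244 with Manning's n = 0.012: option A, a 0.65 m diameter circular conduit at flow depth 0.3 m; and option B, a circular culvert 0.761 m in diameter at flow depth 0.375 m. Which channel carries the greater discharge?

Channel A: For a circular section of diameter D = 0.65 m at depth y = 0.3 m, the central angle is θ = 2 arccos(1 − 2y/D) = 2.988 rad. Then A = (D²/8)(θ − sin θ) = 0.1497 m² and P = Dθ/2 = 0.971 m. Hydraulic radius R = A/P = 0.1497/0.971 = 0.1542 m. Q_A = (1/0.012)·0.1497·0.1542^(2/3)·√0.004098 = 0.2296 m³/s.
Channel B: For a circular section of diameter D = 0.761 m at depth y = 0.375 m, the central angle is θ = 2 arccos(1 − 2y/D) = 3.113 rad. Then A = (D²/8)(θ − sin θ) = 0.2232 m² and P = Dθ/2 = 1.184 m. Hydraulic radius R = A/P = 0.2232/1.184 = 0.1885 m. Q_B = (1/0.012)·0.2232·0.1885^(2/3)·√0.004098 = 0.3915 m³/s.
Q_A = 0.2296 m³/s vs Q_B = 0.3915 m³/s, so channel B carries more.

channel B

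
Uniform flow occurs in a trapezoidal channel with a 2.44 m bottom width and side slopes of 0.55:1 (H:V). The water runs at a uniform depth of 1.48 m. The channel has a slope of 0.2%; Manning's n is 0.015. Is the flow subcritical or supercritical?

subcritical

With bottom width b = 2.44 m and side slope z = 0.55: A = (b + zy)y = (2.44 + 0.55×1.48)×1.48 = 4.816 m²; P = b + 2y√(1+z²) = 2.44 + 2×1.48×1.141 = 5.818 m.
Hydraulic radius R = A/P = 4.816/5.818 = 0.8277 m.
V = (1/n) R^(2/3) √S = (1/0.015) × 0.8277^(2/3) × √0.002 = 2.628 m/s. Hydraulic depth D_h = A/T = 4.816/4.068 = 1.184 m.
Froude number Fr = V/√(g·D_h) = 2.628/√(9.81×1.184) = 0.771, which is less than 1, so the flow is subcritical.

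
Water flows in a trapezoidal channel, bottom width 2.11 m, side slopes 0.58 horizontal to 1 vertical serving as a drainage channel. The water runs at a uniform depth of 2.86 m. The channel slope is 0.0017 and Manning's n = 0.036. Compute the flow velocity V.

With bottom width b = 2.11 m and side slope z = 0.58: A = (b + zy)y = (2.11 + 0.58×2.86)×2.86 = 10.78 m²; P = b + 2y√(1+z²) = 2.11 + 2×2.86×1.156 = 8.722 m.
Hydraulic radius R = A/P = 10.78/8.722 = 1.236 m.
From Manning's equation, V = (1/n) R^(2/3) S^(1/2) = (1/0.036) × 1.236^(2/3) × 0.0017^(1/2) = 1.32 m/s.

V = 1.32 m/s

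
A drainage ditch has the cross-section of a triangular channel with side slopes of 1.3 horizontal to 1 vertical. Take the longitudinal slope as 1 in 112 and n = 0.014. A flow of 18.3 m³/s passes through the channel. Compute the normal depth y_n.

y_n = 1.66 m

Manning's equation rearranged: A R^(2/3) = nQ / (1·√S) = 0.014 × 18.3 / (√0.008929) = 2.711.
At y = 1.25 m: A R^(2/3) = 1.272 — short.
At y = 1.87 m: A R^(2/3) = 3.723 — over.
At y = 1.66 m: A R^(2/3) = 2.71 — ≈ 2.711.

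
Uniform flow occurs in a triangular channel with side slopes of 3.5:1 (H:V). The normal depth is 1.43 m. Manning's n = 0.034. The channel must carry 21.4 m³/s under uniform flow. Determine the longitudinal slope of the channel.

For a triangular section with side slope z = 3.5: A = zy² = 3.5×1.43² = 7.157 m²; P = 2y√(1+z²) = 2×1.43×3.64 = 10.41 m.
Hydraulic radius R = A/P = 7.157/10.41 = 0.6875 m.
From Manning's equation, S = [nQ / (1 A R^(2/3))]² = [0.034 × 21.4 / (1 × 7.157 × 0.6875^(2/3))]² = 0.017.

S = 0.017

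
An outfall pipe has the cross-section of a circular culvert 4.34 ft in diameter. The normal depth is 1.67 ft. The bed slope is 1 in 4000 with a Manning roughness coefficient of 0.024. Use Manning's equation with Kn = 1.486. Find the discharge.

For a circular section of diameter D = 4.34 ft at depth y = 1.67 ft, the central angle is θ = 2 arccos(1 − 2y/D) = 2.677 rad. Then A = (D²/8)(θ − sin θ) = 5.246 ft² and P = Dθ/2 = 5.808 ft.
Hydraulic radius R = A/P = 5.246/5.808 = 0.9032 ft.
Manning's equation: Q = (1.486/n) A R^(2/3) S^(1/2) = (1.486/0.024) × 5.246 × 0.9032^(2/3) × 0.00025^(1/2) = 4.8 ft³/s.

Q = 4.8 ft³/s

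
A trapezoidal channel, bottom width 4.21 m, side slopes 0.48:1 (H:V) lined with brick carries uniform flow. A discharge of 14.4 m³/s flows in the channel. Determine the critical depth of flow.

y_c = 1.02 m

At critical depth, Q² T / (g A³) = 1, i.e. A³/T = Q²/g = 14.4²/9.81 = 21.14.
Trying y = 1.16 m: A³/T = 31.76 — over.
Trying y = 1.02 m: A³/T = 21.23 — ≈ 21.14.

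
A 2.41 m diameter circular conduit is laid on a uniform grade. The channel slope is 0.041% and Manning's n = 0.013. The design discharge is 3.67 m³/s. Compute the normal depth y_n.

Manning's equation rearranged: A R^(2/3) = nQ / (1·√S) = 0.013 × 3.67 / (√0.00041) = 2.356.
At y = 1.74 m: A R^(2/3) = 2.834 — high.
At y = 1.11 m: A R^(2/3) = 1.412 — low.
At y = 1.52 m: A R^(2/3) = 2.356 — close enough.

y_n = 1.52 m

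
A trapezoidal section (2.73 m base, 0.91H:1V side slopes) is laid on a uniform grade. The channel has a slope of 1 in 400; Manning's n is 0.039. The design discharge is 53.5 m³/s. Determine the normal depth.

Manning's equation rearranged: A R^(2/3) = nQ / (1·√S) = 0.039 × 53.5 / (√0.0025) = 41.73.
Try y = 4.92 m: A R^(2/3) = 60.19 — too large.
Try y = 3.03 m: A R^(2/3) = 22 — too small.
Try y = 4.14 m: A R^(2/3) = 41.72 — ≈ 41.73.

y_n = 4.14 m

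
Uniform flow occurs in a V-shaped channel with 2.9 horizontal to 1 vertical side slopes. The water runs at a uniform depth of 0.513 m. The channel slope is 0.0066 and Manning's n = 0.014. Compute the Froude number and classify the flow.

For a triangular section with side slope z = 2.9: A = zy² = 2.9×0.513² = 0.7632 m²; P = 2y√(1+z²) = 2×0.513×3.068 = 3.147 m.
Hydraulic radius R = A/P = 0.7632/3.147 = 0.2425 m.
V = (1/n) R^(2/3) √S = (1/0.014) × 0.2425^(2/3) × √0.0066 = 2.257 m/s. Hydraulic depth D_h = A/T = 0.7632/2.975 = 0.2565 m.
Froude number Fr = V/√(g·D_h) = 2.257/√(9.81×0.2565) = 1.42, which is greater than 1, so the flow is supercritical.

supercritical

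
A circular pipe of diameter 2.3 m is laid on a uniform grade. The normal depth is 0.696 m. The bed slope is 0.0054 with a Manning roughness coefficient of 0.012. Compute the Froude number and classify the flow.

supercritical

For a circular section of diameter D = 2.3 m at depth y = 0.696 m, the central angle is θ = 2 arccos(1 − 2y/D) = 2.33 rad. Then A = (D²/8)(θ − sin θ) = 1.061 m² and P = Dθ/2 = 2.679 m.
Hydraulic radius R = A/P = 1.061/2.679 = 0.396 m.
V = (1/n) R^(2/3) √S = (1/0.012) × 0.396^(2/3) × √0.0054 = 3.302 m/s. Hydraulic depth D_h = A/T = 1.061/2.113 = 0.5021 m.
Froude number Fr = V/√(g·D_h) = 3.302/√(9.81×0.5021) = 1.49, which is greater than 1, so the flow is supercritical.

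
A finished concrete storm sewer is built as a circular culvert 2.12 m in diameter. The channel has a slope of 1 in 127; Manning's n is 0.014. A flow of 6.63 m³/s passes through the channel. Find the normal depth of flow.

Manning's equation rearranged: A R^(2/3) = nQ / (1·√S) = 0.014 × 6.63 / (√0.007874) = 1.046.
Trying y = 0.719 m: A R^(2/3) = 0.5727 — too small.
Trying y = 1.24 m: A R^(2/3) = 1.493 — too large.
Trying y = 1 m: A R^(2/3) = 1.046 — close enough.

y_n = 1 m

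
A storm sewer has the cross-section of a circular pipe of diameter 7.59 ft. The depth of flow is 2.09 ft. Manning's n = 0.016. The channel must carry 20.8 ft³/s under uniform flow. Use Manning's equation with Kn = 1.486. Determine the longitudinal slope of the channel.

S = 0.00038

For a circular section of diameter D = 7.59 ft at depth y = 2.09 ft, the central angle is θ = 2 arccos(1 − 2y/D) = 2.21 rad. Then A = (D²/8)(θ − sin θ) = 10.13 ft² and P = Dθ/2 = 8.386 ft.
Hydraulic radius R = A/P = 10.13/8.386 = 1.208 ft.
From Manning's equation, S = [nQ / (1.486 A R^(2/3))]² = [0.016 × 20.8 / (1.486 × 10.13 × 1.208^(2/3))]² = 0.00038.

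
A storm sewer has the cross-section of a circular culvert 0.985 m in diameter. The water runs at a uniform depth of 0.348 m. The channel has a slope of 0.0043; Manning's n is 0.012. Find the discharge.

Q = 0.438 m³/s

For a circular section of diameter D = 0.985 m at depth y = 0.348 m, the central angle is θ = 2 arccos(1 − 2y/D) = 2.546 rad. Then A = (D²/8)(θ − sin θ) = 0.2407 m² and P = Dθ/2 = 1.254 m.
Hydraulic radius R = A/P = 0.2407/1.254 = 0.192 m.
Manning's equation: Q = (1/n) A R^(2/3) S^(1/2) = (1/0.012) × 0.2407 × 0.192^(2/3) × 0.0043^(1/2) = 0.438 m³/s.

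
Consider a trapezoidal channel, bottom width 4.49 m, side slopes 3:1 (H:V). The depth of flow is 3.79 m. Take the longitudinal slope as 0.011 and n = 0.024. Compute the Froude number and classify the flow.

supercritical

With bottom width b = 4.49 m and side slope z = 3: A = (b + zy)y = (4.49 + 3×3.79)×3.79 = 60.11 m²; P = b + 2y√(1+z²) = 4.49 + 2×3.79×3.162 = 28.46 m.
Hydraulic radius R = A/P = 60.11/28.46 = 2.112 m.
V = (1/n) R^(2/3) √S = (1/0.024) × 2.112^(2/3) × √0.011 = 7.194 m/s. Hydraulic depth D_h = A/T = 60.11/27.23 = 2.207 m.
Froude number Fr = V/√(g·D_h) = 7.194/√(9.81×2.207) = 1.55, which is greater than 1, so the flow is supercritical.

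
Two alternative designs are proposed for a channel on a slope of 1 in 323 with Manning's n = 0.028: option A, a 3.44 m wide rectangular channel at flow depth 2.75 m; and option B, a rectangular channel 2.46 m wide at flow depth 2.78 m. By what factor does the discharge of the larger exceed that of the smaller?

Channel A: Flow area A = b·y = 3.44 × 2.75 = 9.46 m². Wetted perimeter P = b + 2y = 3.44 + 2×2.75 = 8.94 m. Hydraulic radius R = A/P = 9.46/8.94 = 1.058 m. Q_A = (1/0.028)·9.46·1.058^(2/3)·√0.003096 = 19.52 m³/s.
Channel B: Flow area A = b·y = 2.46 × 2.78 = 6.839 m². Wetted perimeter P = b + 2y = 2.46 + 2×2.78 = 8.02 m. Hydraulic radius R = A/P = 6.839/8.02 = 0.8527 m. Q_B = (1/0.028)·6.839·0.8527^(2/3)·√0.003096 = 12.22 m³/s.
The larger discharge is 19.52 m³/s and the smaller is 12.22 m³/s; the ratio is 1.6.

1.6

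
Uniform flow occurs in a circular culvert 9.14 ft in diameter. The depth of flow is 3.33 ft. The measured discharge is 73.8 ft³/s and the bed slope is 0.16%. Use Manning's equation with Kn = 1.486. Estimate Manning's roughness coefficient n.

n = 0.026

For a circular section of diameter D = 9.14 ft at depth y = 3.33 ft, the central angle is θ = 2 arccos(1 − 2y/D) = 2.592 rad. Then A = (D²/8)(θ − sin θ) = 21.61 ft² and P = Dθ/2 = 11.85 ft.
Hydraulic radius R = A/P = 21.61/11.85 = 1.825 ft.
Rearranging Manning's equation: n = (1.486/Q) A R^(2/3) S^(1/2) = (1.486/73.8) × 21.61 × 1.825^(2/3) × √0.0016 = 0.026.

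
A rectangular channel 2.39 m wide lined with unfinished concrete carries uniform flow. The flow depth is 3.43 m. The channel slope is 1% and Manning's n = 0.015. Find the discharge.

Flow area A = b·y = 2.39 × 3.43 = 8.198 m². Wetted perimeter P = b + 2y = 2.39 + 2×3.43 = 9.25 m.
Hydraulic radius R = A/P = 8.198/9.25 = 0.8862 m.
Manning's equation: Q = (1/n) A R^(2/3) S^(1/2) = (1/0.015) × 8.198 × 0.8862^(2/3) × 0.01^(1/2) = 50.4 m³/s.

Q = 50.4 m³/s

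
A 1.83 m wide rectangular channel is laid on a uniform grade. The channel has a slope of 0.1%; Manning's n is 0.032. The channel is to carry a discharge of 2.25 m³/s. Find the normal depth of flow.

Manning's equation rearranged: A R^(2/3) = nQ / (1·√S) = 0.032 × 2.25 / (√0.001) = 2.277.
Try y = 1.23 m: A R^(2/3) = 1.464 — too small.
Try y = 1.95 m: A R^(2/3) = 2.602 — too large.
Try y = 1.75 m: A R^(2/3) = 2.28 — close enough.

y_n = 1.75 m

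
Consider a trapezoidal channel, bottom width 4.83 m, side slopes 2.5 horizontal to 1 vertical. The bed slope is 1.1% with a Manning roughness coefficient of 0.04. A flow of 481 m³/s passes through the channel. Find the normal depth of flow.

Manning's equation rearranged: A R^(2/3) = nQ / (1·√S) = 0.04 × 481 / (√0.011) = 183.4.
Trying y = 4.5 m: A R^(2/3) = 132.9 — low.
Trying y = 6 m: A R^(2/3) = 258.6 — high.
Trying y = 5.18 m: A R^(2/3) = 183.6 — ≈ 183.4.

y_n = 5.18 m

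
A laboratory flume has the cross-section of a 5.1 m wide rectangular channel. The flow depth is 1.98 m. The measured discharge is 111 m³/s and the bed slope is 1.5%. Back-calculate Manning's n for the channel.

Flow area A = b·y = 5.1 × 1.98 = 10.1 m². Wetted perimeter P = b + 2y = 5.1 + 2×1.98 = 9.06 m.
Hydraulic radius R = A/P = 10.1/9.06 = 1.115 m.
Rearranging Manning's equation: n = (1/Q) A R^(2/3) S^(1/2) = (1/111) × 10.1 × 1.115^(2/3) × √0.015 = 0.012.

n = 0.012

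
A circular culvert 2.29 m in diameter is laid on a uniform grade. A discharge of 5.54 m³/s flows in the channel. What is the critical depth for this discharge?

y_c = 1.09 m

At critical depth, Q² T / (g A³) = 1, i.e. A³/T = Q²/g = 5.54²/9.81 = 3.129.
Try y = 0.847 m: A³/T = 1.201 — short.
Try y = 1.09 m: A³/T = 3.16 — close enough.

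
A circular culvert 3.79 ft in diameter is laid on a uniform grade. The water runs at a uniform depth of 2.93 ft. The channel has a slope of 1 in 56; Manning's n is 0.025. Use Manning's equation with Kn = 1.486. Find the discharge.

For a circular section of diameter D = 3.79 ft at depth y = 2.93 ft, the central angle is θ = 2 arccos(1 − 2y/D) = 4.297 rad. Then A = (D²/8)(θ − sin θ) = 9.359 ft² and P = Dθ/2 = 8.143 ft.
Hydraulic radius R = A/P = 9.359/8.143 = 1.149 ft.
Manning's equation: Q = (1.486/n) A R^(2/3) S^(1/2) = (1.486/0.025) × 9.359 × 1.149^(2/3) × 0.01786^(1/2) = 81.6 ft³/s.

Q = 81.6 ft³/s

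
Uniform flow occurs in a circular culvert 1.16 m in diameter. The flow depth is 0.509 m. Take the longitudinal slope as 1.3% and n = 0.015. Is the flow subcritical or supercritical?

For a circular section of diameter D = 1.16 m at depth y = 0.509 m, the central angle is θ = 2 arccos(1 − 2y/D) = 2.896 rad. Then A = (D²/8)(θ − sin θ) = 0.4463 m² and P = Dθ/2 = 1.68 m.
Hydraulic radius R = A/P = 0.4463/1.68 = 0.2657 m.
V = (1/n) R^(2/3) √S = (1/0.015) × 0.2657^(2/3) × √0.013 = 3.141 m/s. Hydraulic depth D_h = A/T = 0.4463/1.151 = 0.3876 m.
Froude number Fr = V/√(g·D_h) = 3.141/√(9.81×0.3876) = 1.61, which is greater than 1, so the flow is supercritical.

supercritical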